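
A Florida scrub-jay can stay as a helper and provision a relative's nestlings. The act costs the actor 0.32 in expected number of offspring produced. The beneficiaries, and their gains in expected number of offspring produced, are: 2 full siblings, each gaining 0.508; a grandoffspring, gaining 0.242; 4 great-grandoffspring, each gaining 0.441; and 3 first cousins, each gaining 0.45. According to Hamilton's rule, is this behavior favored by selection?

Hamilton's rule: the trait is favored when the sum of r·B over every recipient exceeds the actor's cost C.
r to a full sibling = 0.5 (full sibs share both parents — two paths of length 2: r = 2·(1/2)^2 = 1/2).
r to a grandoffspring = 1/4 (two parent–offspring links: r = (1/2)^2 = 1/4).
r to a great-grandoffspring = 1/8 (three parent–offspring links: r = (1/2)^3 = 1/8).
r to a first cousin = 1/8 (first cousins share one grandparent pair — two paths of length 4: r = 2·(1/2)^4 = 1/8).
Summing one r·B term per recipient: 2·0.5·0.508 + 1·0.25·0.242 + 4·0.125·0.441 + 3·0.125·0.45 = 0.95775.
0.95775 > 0.32: the indirect benefit exceeds the cost.

Yes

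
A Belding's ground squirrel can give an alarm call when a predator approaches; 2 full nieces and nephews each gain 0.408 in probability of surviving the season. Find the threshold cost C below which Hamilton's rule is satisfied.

0.204

r to a full niece or nephew = 1/4 (full aunt/uncle↔niece/nephew: two paths of length 3 through the shared grandparent pair: r = 2·(1/2)^3 = 1/4).
Hamilton's rule: n·r·B > C, so the trait is favored while C < n·r·B = 2·0.25·0.408 = 0.204.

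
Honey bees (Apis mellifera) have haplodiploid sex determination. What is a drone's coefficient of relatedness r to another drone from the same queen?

0.5

Haploid brothers each carry a random half of the queen's diploid genome, so on average they share half: r = 1/2.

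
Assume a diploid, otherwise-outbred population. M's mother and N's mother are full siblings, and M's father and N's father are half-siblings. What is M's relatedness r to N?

0.1875

With two independent routes of shared ancestry, r is the sum of the two contributions.
M and N are related in two ways: first cousins through their mothers (r = 1/8) and half first cousins through their fathers (r = 1/16).
r = 1/8 + 1/16 = 3/16 = 0.1875.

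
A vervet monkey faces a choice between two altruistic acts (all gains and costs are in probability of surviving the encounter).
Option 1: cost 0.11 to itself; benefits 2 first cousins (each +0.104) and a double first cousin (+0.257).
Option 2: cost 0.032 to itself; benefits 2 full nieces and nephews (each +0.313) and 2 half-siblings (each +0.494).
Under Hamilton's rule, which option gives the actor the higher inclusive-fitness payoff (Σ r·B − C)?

Option 1: r to a first cousin = 0.125.
Option 1: r to a double first cousin = 0.25.
Option 1: Σ r·B − C = (2·0.125·0.104 + 1·0.25·0.257) − 0.11 = -0.01975.
Option 2: r to a full niece or nephew = 0.25.
Option 2: r to a half-sibling = 0.25.
Option 2: Σ r·B − C = (2·0.25·0.313 + 2·0.25·0.494) − 0.032 = 0.3715.
Option 2 has the higher net inclusive-fitness payoff.

Option 2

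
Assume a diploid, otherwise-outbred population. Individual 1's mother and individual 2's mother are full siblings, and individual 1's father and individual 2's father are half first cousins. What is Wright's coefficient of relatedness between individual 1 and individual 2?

0.140625

Relatedness sums over independent paths through distinct common ancestors.
Individual 1 and individual 2 are related in two ways: first cousins through their mothers (r = 1/8) and half second cousins through their fathers (r = 1/64).
r = 1/8 + 1/64 = 0.140625.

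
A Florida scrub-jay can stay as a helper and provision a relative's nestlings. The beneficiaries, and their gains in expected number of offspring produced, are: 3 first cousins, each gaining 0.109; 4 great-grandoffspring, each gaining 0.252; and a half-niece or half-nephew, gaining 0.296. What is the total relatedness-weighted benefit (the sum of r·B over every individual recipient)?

r to a first cousin = 1/8 (first cousins share one grandparent pair — two paths of length 4: r = 2·(1/2)^4 = 1/8).
r to a great-grandoffspring = 1/8 (three parent–offspring links: r = (1/2)^3 = 1/8).
r to a half-niece or half-nephew = 0.125 (half-aunt/uncle↔niece/nephew: one path of length 3: r = (1/2)^3 = 1/8).
Summing one r·B term per recipient: 3·0.125·0.109 + 4·0.125·0.252 + 1·0.125·0.296 = 0.203875.

0.203875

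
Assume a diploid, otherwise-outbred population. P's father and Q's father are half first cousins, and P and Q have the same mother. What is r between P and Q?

Independent pedigree routes through distinct common ancestors add.
P and Q are related in two ways: half second cousins through their fathers (r = 1/64) and half-sibs through their shared mother (r = 1/4).
r = 1/64 + 1/4 = 17/64 = 0.265625.

0.265625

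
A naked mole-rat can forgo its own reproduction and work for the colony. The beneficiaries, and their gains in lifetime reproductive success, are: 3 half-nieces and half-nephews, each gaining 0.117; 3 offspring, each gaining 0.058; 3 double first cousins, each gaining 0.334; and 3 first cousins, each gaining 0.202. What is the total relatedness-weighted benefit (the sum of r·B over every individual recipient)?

r to a half-niece or half-nephew = 1/8 (half-aunt/uncle↔niece/nephew: one path of length 3: r = (1/2)^3 = 1/8).
r to an offspring = 1/2 (one parent–offspring link: r = (1/2)^1 = 1/2).
r to a double first cousin = 0.25 (double first cousins share both grandparent pairs — four paths of length 4: r = 4·(1/2)^4 = 1/4).
r to a first cousin = 1/8 (first cousins share one grandparent pair — two paths of length 4: r = 2·(1/2)^4 = 1/8).
Summing one r·B term per recipient: 3·0.125·0.117 + 3·0.5·0.058 + 3·0.25·0.334 + 3·0.125·0.202 = 0.457125.

0.457125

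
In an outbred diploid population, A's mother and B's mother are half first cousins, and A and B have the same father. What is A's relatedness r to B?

Independent pedigree routes through distinct common ancestors add.
A and B are related in two ways: half second cousins through their mothers (r = 1/64) and half-sibs through their shared father (r = 1/4).
r = 1/64 + 1/4 = 0.265625.

0.265625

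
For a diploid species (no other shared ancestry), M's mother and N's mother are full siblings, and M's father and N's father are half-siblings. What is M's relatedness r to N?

0.1875

Independent pedigree routes through distinct common ancestors add.
M and N are related in two ways: first cousins through their mothers (r = 1/8) and half first cousins through their fathers (r = 1/16).
r = 1/8 + 1/16 = 3/16 = 0.1875.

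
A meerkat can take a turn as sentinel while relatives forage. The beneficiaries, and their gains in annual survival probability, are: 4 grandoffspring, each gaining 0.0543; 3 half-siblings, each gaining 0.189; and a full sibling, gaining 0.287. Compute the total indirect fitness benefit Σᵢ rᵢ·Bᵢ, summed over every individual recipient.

r to a grandoffspring = 1/4 (two parent–offspring links: r = (1/2)^2 = 1/4).
r to a half-sibling = 1/4 (half-sibs share one parent — one path of length 2: r = (1/2)^2 = 1/4).
r to a full sibling = 0.5 (full sibs share both parents — two paths of length 2: r = 2·(1/2)^2 = 1/2).
Summing one r·B term per recipient: 4·0.25·0.0543 + 3·0.25·0.189 + 1·0.5·0.287 = 0.33955.

0.33955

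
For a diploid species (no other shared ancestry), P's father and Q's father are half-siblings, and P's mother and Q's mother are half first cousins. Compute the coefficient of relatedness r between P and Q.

0.078125

Relatedness sums over independent paths through distinct common ancestors.
P and Q are related in two ways: half first cousins through their fathers (r = 1/16) and half second cousins through their mothers (r = 1/64).
r = 1/16 + 1/64 = 5/64 = 0.078125.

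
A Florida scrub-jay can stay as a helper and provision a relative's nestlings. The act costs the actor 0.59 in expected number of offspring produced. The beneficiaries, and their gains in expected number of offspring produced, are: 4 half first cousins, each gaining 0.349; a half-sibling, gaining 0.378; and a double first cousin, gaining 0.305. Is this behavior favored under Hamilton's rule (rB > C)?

No

Hamilton's rule: the trait is favored when the sum of r·B over every recipient exceeds the actor's cost C.
r to a half first cousin = 0.0625 (half first cousins share one grandparent — one path of length 4: r = (1/2)^4 = 1/16).
r to a half-sibling = 0.25 (half-sibs share one parent — one path of length 2: r = (1/2)^2 = 1/4).
r to a double first cousin = 0.25 (double first cousins share both grandparent pairs — four paths of length 4: r = 4·(1/2)^4 = 1/4).
Summing one r·B term per recipient: 4·0.0625·0.349 + 1·0.25·0.378 + 1·0.25·0.305 = 0.258.
0.258 < 0.59: the indirect benefit is less than the cost.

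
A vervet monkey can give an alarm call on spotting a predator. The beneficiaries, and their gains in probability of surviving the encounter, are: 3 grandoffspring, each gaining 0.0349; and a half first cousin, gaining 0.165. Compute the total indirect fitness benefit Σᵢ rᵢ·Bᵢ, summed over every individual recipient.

r to a grandoffspring = 1/4 (two parent–offspring links: r = (1/2)^2 = 1/4).
r to a half first cousin = 1/16 (half first cousins share one grandparent — one path of length 4: r = (1/2)^4 = 1/16).
Summing one r·B term per recipient: 3·0.25·0.0349 + 1·0.0625·0.165 = 0.0364875.

0.0364875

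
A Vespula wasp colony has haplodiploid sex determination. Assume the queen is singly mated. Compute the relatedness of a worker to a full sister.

0.75

Haplodiploid full sisters inherit their father's entire haploid genome identically (contributing 1/2) and on average half of their mother's contribution (1/2 · 1/2 = 1/4); r = 1/2 + 1/4 = 3/4.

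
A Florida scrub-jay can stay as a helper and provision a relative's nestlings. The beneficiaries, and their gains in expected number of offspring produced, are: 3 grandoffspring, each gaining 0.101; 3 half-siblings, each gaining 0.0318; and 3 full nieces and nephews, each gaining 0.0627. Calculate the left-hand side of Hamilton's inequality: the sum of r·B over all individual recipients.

0.146625

r to a grandoffspring = 0.25 (two parent–offspring links: r = (1/2)^2 = 1/4).
r to a half-sibling = 1/4 (half-sibs share one parent — one path of length 2: r = (1/2)^2 = 1/4).
r to a full niece or nephew = 0.25 (full aunt/uncle↔niece/nephew: two paths of length 3 through the shared grandparent pair: r = 2·(1/2)^3 = 1/4).
Summing one r·B term per recipient: 3·0.25·0.101 + 3·0.25·0.0318 + 3·0.25·0.0627 = 0.146625.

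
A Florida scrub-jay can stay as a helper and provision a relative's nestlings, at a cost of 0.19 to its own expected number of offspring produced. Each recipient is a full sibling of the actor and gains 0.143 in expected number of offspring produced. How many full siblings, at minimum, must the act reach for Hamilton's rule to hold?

r to a full sibling = 1/2 (full sibs share both parents — two paths of length 2: r = 2·(1/2)^2 = 1/2).
Hamilton's rule: n·r·B > C  ⇒  n > C/(r·B) = 0.19/(0.5·0.143) = 2.657.
The smallest integer exceeding 2.657 is 3.

3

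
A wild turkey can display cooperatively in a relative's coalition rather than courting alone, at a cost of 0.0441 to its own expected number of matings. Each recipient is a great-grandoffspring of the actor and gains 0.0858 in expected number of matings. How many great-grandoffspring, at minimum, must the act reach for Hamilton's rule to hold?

5

r to a great-grandoffspring = 1/8 (three parent–offspring links: r = (1/2)^3 = 1/8).
Hamilton's rule: n·r·B > C  ⇒  n > C/(r·B) = 0.0441/(0.125·0.0858) = 4.112.
The smallest integer exceeding 4.112 is 5.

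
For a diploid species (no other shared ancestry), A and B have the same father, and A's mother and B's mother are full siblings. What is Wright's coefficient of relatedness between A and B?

Independent pedigree routes through distinct common ancestors add.
A and B are related in two ways: half-sibs through their shared father (r = 1/4) and first cousins through their mothers (r = 1/8).
r = 1/4 + 1/8 = 3/8 = 0.375.

0.375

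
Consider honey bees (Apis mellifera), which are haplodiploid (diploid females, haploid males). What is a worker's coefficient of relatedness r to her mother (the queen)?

0.5

One meiotic link between diploid queen and diploid daughter: r = 1/2.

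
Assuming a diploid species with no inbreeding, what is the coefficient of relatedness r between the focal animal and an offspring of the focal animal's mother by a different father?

Each parent–offspring link contributes a factor of 1/2, and independent paths through distinct common ancestors add.
Half-sibs share one parent — one path of length 2: r = (1/2)^2 = 1/4.

0.25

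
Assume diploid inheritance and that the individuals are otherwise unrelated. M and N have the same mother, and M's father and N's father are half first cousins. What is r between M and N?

0.265625

Relatedness sums over independent paths through distinct common ancestors.
M and N are related in two ways: half-sibs through their shared mother (r = 1/4) and half second cousins through their fathers (r = 1/64).
r = 1/4 + 1/64 = 0.265625.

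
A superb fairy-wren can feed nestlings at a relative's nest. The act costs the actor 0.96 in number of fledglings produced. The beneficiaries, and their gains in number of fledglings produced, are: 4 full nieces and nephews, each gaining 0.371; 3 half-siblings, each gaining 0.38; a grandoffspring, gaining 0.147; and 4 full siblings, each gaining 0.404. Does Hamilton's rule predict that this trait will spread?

Yes

Hamilton's rule: the trait is favored when the sum of r·B over every recipient exceeds the actor's cost C.
r to a full niece or nephew = 0.25 (full aunt/uncle↔niece/nephew: two paths of length 3 through the shared grandparent pair: r = 2·(1/2)^3 = 1/4).
r to a half-sibling = 0.25 (half-sibs share one parent — one path of length 2: r = (1/2)^2 = 1/4).
r to a grandoffspring = 0.25 (two parent–offspring links: r = (1/2)^2 = 1/4).
r to a full sibling = 1/2 (full sibs share both parents — two paths of length 2: r = 2·(1/2)^2 = 1/2).
Summing one r·B term per recipient: 4·0.25·0.371 + 3·0.25·0.38 + 1·0.25·0.147 + 4·0.5·0.404 = 1.50075.
1.50075 > 0.96: the indirect benefit exceeds the cost.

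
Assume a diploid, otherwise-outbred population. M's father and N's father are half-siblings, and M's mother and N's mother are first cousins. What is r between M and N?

Wright's path rule: contributions from independent ancestry routes add.
M and N are related in two ways: half first cousins through their fathers (r = 1/16) and second cousins through their mothers (r = 1/32).
r = 1/16 + 1/32 = 3/32 = 0.09375.

0.09375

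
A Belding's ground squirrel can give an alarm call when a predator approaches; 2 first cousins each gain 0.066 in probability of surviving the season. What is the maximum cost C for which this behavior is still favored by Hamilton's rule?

r to a first cousin = 0.125 (first cousins share one grandparent pair — two paths of length 4: r = 2·(1/2)^4 = 1/8).
Hamilton's rule: n·r·B > C, so the trait is favored while C < n·r·B = 2·0.125·0.066 = 0.0165.

0.0165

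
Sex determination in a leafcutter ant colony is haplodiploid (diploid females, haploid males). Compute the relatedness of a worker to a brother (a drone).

0.25

Her haploid brother carries none of their father's genes and a random half of their mother's genome; that half matches the maternal half of her own genome with probability 1/2: r = 1/2 · 1/2 = 1/4.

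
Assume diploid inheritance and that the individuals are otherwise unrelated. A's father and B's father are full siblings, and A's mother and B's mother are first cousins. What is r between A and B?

Wright's path rule: contributions from independent ancestry routes add.
A and B are related in two ways: first cousins through their fathers (r = 1/8) and second cousins through their mothers (r = 1/32).
r = 1/8 + 1/32 = 5/32 = 0.15625.

0.15625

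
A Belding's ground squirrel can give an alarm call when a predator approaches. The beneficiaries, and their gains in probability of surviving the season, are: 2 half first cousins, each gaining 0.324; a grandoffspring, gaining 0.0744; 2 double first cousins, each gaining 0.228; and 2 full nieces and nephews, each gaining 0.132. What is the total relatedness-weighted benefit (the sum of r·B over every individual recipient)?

0.2391

r to a half first cousin = 1/16 (half first cousins share one grandparent — one path of length 4: r = (1/2)^4 = 1/16).
r to a grandoffspring = 1/4 (two parent–offspring links: r = (1/2)^2 = 1/4).
r to a double first cousin = 1/4 (double first cousins share both grandparent pairs — four paths of length 4: r = 4·(1/2)^4 = 1/4).
r to a full niece or nephew = 0.25 (full aunt/uncle↔niece/nephew: two paths of length 3 through the shared grandparent pair: r = 2·(1/2)^3 = 1/4).
Summing one r·B term per recipient: 2·0.0625·0.324 + 1·0.25·0.0744 + 2·0.25·0.228 + 2·0.25·0.132 = 0.2391.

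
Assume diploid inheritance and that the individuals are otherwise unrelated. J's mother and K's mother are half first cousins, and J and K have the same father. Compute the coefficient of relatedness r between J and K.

With two independent routes of shared ancestry, r is the sum of the two contributions.
J and K are related in two ways: half second cousins through their mothers (r = 1/64) and half-sibs through their shared father (r = 1/4).
r = 1/64 + 1/4 = 0.265625.

0.265625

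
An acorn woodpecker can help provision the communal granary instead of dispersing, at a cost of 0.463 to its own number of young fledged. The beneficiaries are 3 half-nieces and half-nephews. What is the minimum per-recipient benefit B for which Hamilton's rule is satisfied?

r to a half-niece or half-nephew = 0.125 (half-aunt/uncle↔niece/nephew: one path of length 3: r = (1/2)^3 = 1/8).
Hamilton's rule with n recipients of equal r: n·r·B > C, so B > C/(n·r) = 0.463/(3·0.125) = 1.2347.

1.2347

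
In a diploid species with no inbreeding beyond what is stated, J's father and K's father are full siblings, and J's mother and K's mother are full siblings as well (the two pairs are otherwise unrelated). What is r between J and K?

0.25

With two independent routes of shared ancestry, r is the sum of the two contributions.
J and K are related in two ways: first cousins through their fathers (r = 1/8) and first cousins through their mothers (r = 1/8) — i.e. double first cousins.
r = 1/8 + 1/8 = 1/4 = 0.25.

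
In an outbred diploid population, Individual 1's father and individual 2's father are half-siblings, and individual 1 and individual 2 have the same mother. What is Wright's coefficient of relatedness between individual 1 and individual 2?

0.3125

Relatedness sums over independent paths through distinct common ancestors.
Individual 1 and individual 2 are related in two ways: half first cousins through their fathers (r = 1/16) and half-sibs through their shared mother (r = 1/4).
r = 1/16 + 1/4 = 5/16 = 0.3125.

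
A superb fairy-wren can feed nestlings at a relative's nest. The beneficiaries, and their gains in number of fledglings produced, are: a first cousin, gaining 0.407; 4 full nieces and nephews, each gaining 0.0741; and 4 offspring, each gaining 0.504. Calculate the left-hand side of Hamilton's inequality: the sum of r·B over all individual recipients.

1.132975

r to a first cousin = 1/8 (first cousins share one grandparent pair — two paths of length 4: r = 2·(1/2)^4 = 1/8).
r to a full niece or nephew = 0.25 (full aunt/uncle↔niece/nephew: two paths of length 3 through the shared grandparent pair: r = 2·(1/2)^3 = 1/4).
r to an offspring = 1/2 (one parent–offspring link: r = (1/2)^1 = 1/2).
Summing one r·B term per recipient: 1·0.125·0.407 + 4·0.25·0.0741 + 4·0.5·0.504 = 1.132975.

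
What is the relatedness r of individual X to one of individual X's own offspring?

0.5

Each parent–offspring link contributes a factor of 1/2, and independent paths through distinct common ancestors add.
One parent–offspring link: r = (1/2)^1 = 1/2.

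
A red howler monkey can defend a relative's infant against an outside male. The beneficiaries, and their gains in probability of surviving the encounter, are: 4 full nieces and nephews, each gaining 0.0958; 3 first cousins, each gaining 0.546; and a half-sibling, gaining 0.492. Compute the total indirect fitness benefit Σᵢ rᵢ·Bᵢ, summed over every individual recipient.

0.42355

r to a full niece or nephew = 1/4 (full aunt/uncle↔niece/nephew: two paths of length 3 through the shared grandparent pair: r = 2·(1/2)^3 = 1/4).
r to a first cousin = 0.125 (first cousins share one grandparent pair — two paths of length 4: r = 2·(1/2)^4 = 1/8).
r to a half-sibling = 0.25 (half-sibs share one parent — one path of length 2: r = (1/2)^2 = 1/4).
Summing one r·B term per recipient: 4·0.25·0.0958 + 3·0.125·0.546 + 1·0.25·0.492 = 0.42355.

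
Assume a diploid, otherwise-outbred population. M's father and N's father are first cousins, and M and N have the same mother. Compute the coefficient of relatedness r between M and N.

Relatedness sums over independent paths through distinct common ancestors.
M and N are related in two ways: second cousins through their fathers (r = 1/32) and half-sibs through their shared mother (r = 1/4).
r = 1/32 + 1/4 = 0.28125.

0.28125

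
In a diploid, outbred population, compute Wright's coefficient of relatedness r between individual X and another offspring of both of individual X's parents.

0.5

Each parent–offspring link contributes a factor of 1/2, and independent paths through distinct common ancestors add.
Full sibs share both parents — two paths of length 2: r = 2·(1/2)^2 = 1/2.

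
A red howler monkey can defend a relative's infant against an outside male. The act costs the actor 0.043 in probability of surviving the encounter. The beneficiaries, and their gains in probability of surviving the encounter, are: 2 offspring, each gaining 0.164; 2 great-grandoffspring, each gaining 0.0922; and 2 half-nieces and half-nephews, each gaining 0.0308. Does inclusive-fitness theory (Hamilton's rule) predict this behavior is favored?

Yes

Hamilton's rule: the trait is favored when the sum of r·B over every recipient exceeds the actor's cost C.
r to an offspring = 1/2 (one parent–offspring link: r = (1/2)^1 = 1/2).
r to a great-grandoffspring = 1/8 (three parent–offspring links: r = (1/2)^3 = 1/8).
r to a half-niece or half-nephew = 1/8 (half-aunt/uncle↔niece/nephew: one path of length 3: r = (1/2)^3 = 1/8).
Summing one r·B term per recipient: 2·0.5·0.164 + 2·0.125·0.0922 + 2·0.125·0.0308 = 0.19475.
0.19475 > 0.043: the indirect benefit exceeds the cost.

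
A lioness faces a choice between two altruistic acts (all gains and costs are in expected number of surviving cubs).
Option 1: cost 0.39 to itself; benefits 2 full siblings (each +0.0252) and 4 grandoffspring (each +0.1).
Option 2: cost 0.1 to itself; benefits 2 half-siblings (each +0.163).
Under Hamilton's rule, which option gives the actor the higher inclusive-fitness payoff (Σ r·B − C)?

Option 2

Option 1: r to a full sibling = 0.5.
Option 1: r to a grandoffspring = 0.25.
Option 1: Σ r·B − C = (2·0.5·0.0252 + 4·0.25·0.1) − 0.39 = -0.2648.
Option 2: r to a half-sibling = 0.25.
Option 2: Σ r·B − C = (2·0.25·0.163) − 0.1 = -0.0185.
Option 2 has the higher net inclusive-fitness payoff.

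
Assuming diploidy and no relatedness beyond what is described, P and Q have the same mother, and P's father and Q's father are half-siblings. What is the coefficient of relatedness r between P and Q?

Independent pedigree routes through distinct common ancestors add.
P and Q are related in two ways: half-sibs through their shared mother (r = 1/4) and half first cousins through their fathers (r = 1/16).
r = 1/4 + 1/16 = 5/16 = 0.3125.

0.3125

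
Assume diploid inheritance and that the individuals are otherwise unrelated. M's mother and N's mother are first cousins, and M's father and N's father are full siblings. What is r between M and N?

0.15625

Independent pedigree routes through distinct common ancestors add.
M and N are related in two ways: second cousins through their mothers (r = 1/32) and first cousins through their fathers (r = 1/8).
r = 1/32 + 1/8 = 5/32 = 0.15625.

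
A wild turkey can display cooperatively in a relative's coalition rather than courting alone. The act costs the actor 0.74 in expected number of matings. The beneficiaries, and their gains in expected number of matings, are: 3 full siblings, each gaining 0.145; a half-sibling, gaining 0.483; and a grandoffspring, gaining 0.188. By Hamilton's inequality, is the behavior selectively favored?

Hamilton's rule: the trait is favored when the sum of r·B over every recipient exceeds the actor's cost C.
r to a full sibling = 0.5 (full sibs share both parents — two paths of length 2: r = 2·(1/2)^2 = 1/2).
r to a half-sibling = 0.25 (half-sibs share one parent — one path of length 2: r = (1/2)^2 = 1/4).
r to a grandoffspring = 1/4 (two parent–offspring links: r = (1/2)^2 = 1/4).
Summing one r·B term per recipient: 3·0.5·0.145 + 1·0.25·0.483 + 1·0.25·0.188 = 0.38525.
0.38525 < 0.74: the indirect benefit is less than the cost.

No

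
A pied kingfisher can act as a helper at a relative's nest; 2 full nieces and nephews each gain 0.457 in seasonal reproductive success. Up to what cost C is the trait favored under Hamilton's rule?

0.2285

r to a full niece or nephew = 0.25 (full aunt/uncle↔niece/nephew: two paths of length 3 through the shared grandparent pair: r = 2·(1/2)^3 = 1/4).
Hamilton's rule: n·r·B > C, so the trait is favored while C < n·r·B = 2·0.25·0.457 = 0.2285.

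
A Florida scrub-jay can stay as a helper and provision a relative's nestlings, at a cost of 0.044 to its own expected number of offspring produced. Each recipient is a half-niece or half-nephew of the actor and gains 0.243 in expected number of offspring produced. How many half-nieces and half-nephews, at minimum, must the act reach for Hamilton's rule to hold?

2

r to a half-niece or half-nephew = 0.125 (half-aunt/uncle↔niece/nephew: one path of length 3: r = (1/2)^3 = 1/8).
Hamilton's rule: n·r·B > C  ⇒  n > C/(r·B) = 0.044/(0.125·0.243) = 1.449.
The smallest integer exceeding 1.449 is 2.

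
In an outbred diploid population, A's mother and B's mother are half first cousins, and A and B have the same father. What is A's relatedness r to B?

Independent pedigree routes through distinct common ancestors add.
A and B are related in two ways: half second cousins through their mothers (r = 1/64) and half-sibs through their shared father (r = 1/4).
r = 1/64 + 1/4 = 17/64 = 0.265625.

0.265625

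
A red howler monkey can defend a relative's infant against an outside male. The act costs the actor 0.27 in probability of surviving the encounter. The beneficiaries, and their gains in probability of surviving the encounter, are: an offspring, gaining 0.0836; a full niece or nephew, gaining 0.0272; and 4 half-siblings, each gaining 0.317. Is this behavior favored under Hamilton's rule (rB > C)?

Hamilton's rule: the trait is favored when the sum of r·B over every recipient exceeds the actor's cost C.
r to an offspring = 1/2 (one parent–offspring link: r = (1/2)^1 = 1/2).
r to a full niece or nephew = 1/4 (full aunt/uncle↔niece/nephew: two paths of length 3 through the shared grandparent pair: r = 2·(1/2)^3 = 1/4).
r to a half-sibling = 1/4 (half-sibs share one parent — one path of length 2: r = (1/2)^2 = 1/4).
Summing one r·B term per recipient: 1·0.5·0.0836 + 1·0.25·0.0272 + 4·0.25·0.317 = 0.3656.
0.3656 > 0.27: the indirect benefit exceeds the cost.

Yes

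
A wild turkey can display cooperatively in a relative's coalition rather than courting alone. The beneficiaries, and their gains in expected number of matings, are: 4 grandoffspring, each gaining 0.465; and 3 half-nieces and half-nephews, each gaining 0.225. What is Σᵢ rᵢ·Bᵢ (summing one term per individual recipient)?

0.549375

r to a grandoffspring = 1/4 (two parent–offspring links: r = (1/2)^2 = 1/4).
r to a half-niece or half-nephew = 0.125 (half-aunt/uncle↔niece/nephew: one path of length 3: r = (1/2)^3 = 1/8).
Summing one r·B term per recipient: 4·0.25·0.465 + 3·0.125·0.225 = 0.549375.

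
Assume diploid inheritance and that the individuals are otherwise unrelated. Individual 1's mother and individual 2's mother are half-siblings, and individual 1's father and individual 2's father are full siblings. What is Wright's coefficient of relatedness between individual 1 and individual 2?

0.1875

Independent pedigree routes through distinct common ancestors add.
Individual 1 and individual 2 are related in two ways: half first cousins through their mothers (r = 1/16) and first cousins through their fathers (r = 1/8).
r = 1/16 + 1/8 = 0.1875.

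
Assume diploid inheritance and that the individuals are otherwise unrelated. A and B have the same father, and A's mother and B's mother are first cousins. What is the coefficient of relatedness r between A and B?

0.28125

With two independent routes of shared ancestry, r is the sum of the two contributions.
A and B are related in two ways: half-sibs through their shared father (r = 1/4) and second cousins through their mothers (r = 1/32).
r = 1/4 + 1/32 = 0.28125.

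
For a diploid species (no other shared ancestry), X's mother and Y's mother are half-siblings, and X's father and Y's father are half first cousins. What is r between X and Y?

Wright's path rule: contributions from independent ancestry routes add.
X and Y are related in two ways: half first cousins through their mothers (r = 1/16) and half second cousins through their fathers (r = 1/64).
r = 1/16 + 1/64 = 5/64 = 0.078125.

0.078125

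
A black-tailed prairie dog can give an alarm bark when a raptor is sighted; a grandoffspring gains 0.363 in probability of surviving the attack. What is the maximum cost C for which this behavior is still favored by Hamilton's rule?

0.09075

r to a grandoffspring = 1/4 (two parent–offspring links: r = (1/2)^2 = 1/4).
Hamilton's rule: n·r·B > C, so the trait is favored while C < n·r·B = 1·0.25·0.363 = 0.09075.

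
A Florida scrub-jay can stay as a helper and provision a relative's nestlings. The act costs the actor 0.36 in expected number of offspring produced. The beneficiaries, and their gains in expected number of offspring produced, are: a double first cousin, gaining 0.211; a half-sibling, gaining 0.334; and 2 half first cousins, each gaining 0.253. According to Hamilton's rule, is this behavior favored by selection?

No

Hamilton's rule: the trait is favored when the sum of r·B over every recipient exceeds the actor's cost C.
r to a double first cousin = 0.25 (double first cousins share both grandparent pairs — four paths of length 4: r = 4·(1/2)^4 = 1/4).
r to a half-sibling = 1/4 (half-sibs share one parent — one path of length 2: r = (1/2)^2 = 1/4).
r to a half first cousin = 1/16 (half first cousins share one grandparent — one path of length 4: r = (1/2)^4 = 1/16).
Summing one r·B term per recipient: 1·0.25·0.211 + 1·0.25·0.334 + 2·0.0625·0.253 = 0.167875.
0.167875 < 0.36: the indirect benefit is less than the cost.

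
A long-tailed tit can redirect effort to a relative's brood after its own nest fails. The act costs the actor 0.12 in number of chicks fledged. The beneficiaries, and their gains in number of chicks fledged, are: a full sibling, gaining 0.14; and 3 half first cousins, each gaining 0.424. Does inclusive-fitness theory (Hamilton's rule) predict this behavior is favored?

Hamilton's rule: the trait is favored when the sum of r·B over every recipient exceeds the actor's cost C.
r to a full sibling = 1/2 (full sibs share both parents — two paths of length 2: r = 2·(1/2)^2 = 1/2).
r to a half first cousin = 0.0625 (half first cousins share one grandparent — one path of length 4: r = (1/2)^4 = 1/16).
Summing one r·B term per recipient: 1·0.5·0.14 + 3·0.0625·0.424 = 0.1495.
0.1495 > 0.12: the indirect benefit exceeds the cost.

Yes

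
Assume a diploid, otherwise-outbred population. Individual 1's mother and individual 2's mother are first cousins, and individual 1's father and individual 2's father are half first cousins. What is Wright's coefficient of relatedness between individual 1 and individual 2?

Wright's path rule: contributions from independent ancestry routes add.
Individual 1 and individual 2 are related in two ways: second cousins through their mothers (r = 1/32) and half second cousins through their fathers (r = 1/64).
r = 1/32 + 1/64 = 3/64 = 0.046875.

0.046875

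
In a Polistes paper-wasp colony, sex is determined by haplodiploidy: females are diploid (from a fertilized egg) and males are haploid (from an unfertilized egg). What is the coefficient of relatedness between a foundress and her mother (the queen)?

One meiotic link between diploid queen and diploid daughter: r = 1/2.

0.5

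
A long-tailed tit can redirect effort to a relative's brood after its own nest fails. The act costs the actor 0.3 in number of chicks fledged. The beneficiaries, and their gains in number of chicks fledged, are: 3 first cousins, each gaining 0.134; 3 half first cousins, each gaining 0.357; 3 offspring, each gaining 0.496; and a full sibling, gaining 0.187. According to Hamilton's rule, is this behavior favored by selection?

Hamilton's rule: the trait is favored when the sum of r·B over every recipient exceeds the actor's cost C.
r to a first cousin = 1/8 (first cousins share one grandparent pair — two paths of length 4: r = 2·(1/2)^4 = 1/8).
r to a half first cousin = 0.0625 (half first cousins share one grandparent — one path of length 4: r = (1/2)^4 = 1/16).
r to an offspring = 0.5 (one parent–offspring link: r = (1/2)^1 = 1/2).
r to a full sibling = 0.5 (full sibs share both parents — two paths of length 2: r = 2·(1/2)^2 = 1/2).
Summing one r·B term per recipient: 3·0.125·0.134 + 3·0.0625·0.357 + 3·0.5·0.496 + 1·0.5·0.187 = 0.9546875.
0.9546875 > 0.3: the indirect benefit exceeds the cost.

Yes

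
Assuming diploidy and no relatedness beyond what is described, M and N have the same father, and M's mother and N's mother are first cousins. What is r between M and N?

With two independent routes of shared ancestry, r is the sum of the two contributions.
M and N are related in two ways: half-sibs through their shared father (r = 1/4) and second cousins through their mothers (r = 1/32).
r = 1/4 + 1/32 = 0.28125.

0.28125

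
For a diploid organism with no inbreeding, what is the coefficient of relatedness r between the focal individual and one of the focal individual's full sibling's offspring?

Each parent–offspring link contributes a factor of 1/2, and independent paths through distinct common ancestors add.
Full aunt/uncle↔niece/nephew: two paths of length 3 through the shared grandparent pair: r = 2·(1/2)^3 = 1/4.

0.25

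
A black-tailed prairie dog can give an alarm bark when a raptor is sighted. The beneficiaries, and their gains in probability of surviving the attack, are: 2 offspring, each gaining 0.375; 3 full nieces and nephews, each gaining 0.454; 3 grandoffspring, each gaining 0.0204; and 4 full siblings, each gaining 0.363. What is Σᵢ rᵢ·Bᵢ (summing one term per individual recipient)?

r to an offspring = 1/2 (one parent–offspring link: r = (1/2)^1 = 1/2).
r to a full niece or nephew = 1/4 (full aunt/uncle↔niece/nephew: two paths of length 3 through the shared grandparent pair: r = 2·(1/2)^3 = 1/4).
r to a grandoffspring = 0.25 (two parent–offspring links: r = (1/2)^2 = 1/4).
r to a full sibling = 0.5 (full sibs share both parents — two paths of length 2: r = 2·(1/2)^2 = 1/2).
Summing one r·B term per recipient: 2·0.5·0.375 + 3·0.25·0.454 + 3·0.25·0.0204 + 4·0.5·0.363 = 1.4568.

1.4568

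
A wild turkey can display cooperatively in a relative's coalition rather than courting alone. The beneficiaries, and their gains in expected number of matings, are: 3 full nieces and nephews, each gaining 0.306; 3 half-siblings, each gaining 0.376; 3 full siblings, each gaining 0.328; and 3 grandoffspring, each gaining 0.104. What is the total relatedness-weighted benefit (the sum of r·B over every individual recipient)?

r to a full niece or nephew = 1/4 (full aunt/uncle↔niece/nephew: two paths of length 3 through the shared grandparent pair: r = 2·(1/2)^3 = 1/4).
r to a half-sibling = 0.25 (half-sibs share one parent — one path of length 2: r = (1/2)^2 = 1/4).
r to a full sibling = 0.5 (full sibs share both parents — two paths of length 2: r = 2·(1/2)^2 = 1/2).
r to a grandoffspring = 0.25 (two parent–offspring links: r = (1/2)^2 = 1/4).
Summing one r·B term per recipient: 3·0.25·0.306 + 3·0.25·0.376 + 3·0.5·0.328 + 3·0.25·0.104 = 1.0815.

1.0815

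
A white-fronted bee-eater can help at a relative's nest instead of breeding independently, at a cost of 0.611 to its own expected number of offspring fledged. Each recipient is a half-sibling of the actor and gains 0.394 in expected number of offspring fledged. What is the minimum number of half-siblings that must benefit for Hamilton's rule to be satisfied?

r to a half-sibling = 0.25 (half-sibs share one parent — one path of length 2: r = (1/2)^2 = 1/4).
Hamilton's rule: n·r·B > C  ⇒  n > C/(r·B) = 0.611/(0.25·0.394) = 6.203.
The smallest integer exceeding 6.203 is 7.

7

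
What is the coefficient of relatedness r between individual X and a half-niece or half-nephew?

0.125

Half-aunt/uncle↔niece/nephew: one path of length 3: r = (1/2)^3 = 1/8.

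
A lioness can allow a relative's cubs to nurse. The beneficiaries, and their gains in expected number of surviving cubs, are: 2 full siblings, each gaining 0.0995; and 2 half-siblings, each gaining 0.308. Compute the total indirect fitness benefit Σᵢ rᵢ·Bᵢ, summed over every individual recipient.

0.2535

r to a full sibling = 1/2 (full sibs share both parents — two paths of length 2: r = 2·(1/2)^2 = 1/2).
r to a half-sibling = 0.25 (half-sibs share one parent — one path of length 2: r = (1/2)^2 = 1/4).
Summing one r·B term per recipient: 2·0.5·0.0995 + 2·0.25·0.308 = 0.2535.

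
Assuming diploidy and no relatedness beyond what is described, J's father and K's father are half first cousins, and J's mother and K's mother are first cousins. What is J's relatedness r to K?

With two independent routes of shared ancestry, r is the sum of the two contributions.
J and K are related in two ways: half second cousins through their fathers (r = 1/64) and second cousins through their mothers (r = 1/32).
r = 1/64 + 1/32 = 3/64 = 0.046875.

0.046875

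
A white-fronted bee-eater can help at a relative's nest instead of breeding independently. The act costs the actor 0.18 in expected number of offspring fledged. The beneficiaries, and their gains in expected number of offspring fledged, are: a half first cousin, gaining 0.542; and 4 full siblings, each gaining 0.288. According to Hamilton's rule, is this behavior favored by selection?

Hamilton's rule: the trait is favored when the sum of r·B over every recipient exceeds the actor's cost C.
r to a half first cousin = 1/16 (half first cousins share one grandparent — one path of length 4: r = (1/2)^4 = 1/16).
r to a full sibling = 1/2 (full sibs share both parents — two paths of length 2: r = 2·(1/2)^2 = 1/2).
Summing one r·B term per recipient: 1·0.0625·0.542 + 4·0.5·0.288 = 0.609875.
0.609875 > 0.18: the indirect benefit exceeds the cost.

Yes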